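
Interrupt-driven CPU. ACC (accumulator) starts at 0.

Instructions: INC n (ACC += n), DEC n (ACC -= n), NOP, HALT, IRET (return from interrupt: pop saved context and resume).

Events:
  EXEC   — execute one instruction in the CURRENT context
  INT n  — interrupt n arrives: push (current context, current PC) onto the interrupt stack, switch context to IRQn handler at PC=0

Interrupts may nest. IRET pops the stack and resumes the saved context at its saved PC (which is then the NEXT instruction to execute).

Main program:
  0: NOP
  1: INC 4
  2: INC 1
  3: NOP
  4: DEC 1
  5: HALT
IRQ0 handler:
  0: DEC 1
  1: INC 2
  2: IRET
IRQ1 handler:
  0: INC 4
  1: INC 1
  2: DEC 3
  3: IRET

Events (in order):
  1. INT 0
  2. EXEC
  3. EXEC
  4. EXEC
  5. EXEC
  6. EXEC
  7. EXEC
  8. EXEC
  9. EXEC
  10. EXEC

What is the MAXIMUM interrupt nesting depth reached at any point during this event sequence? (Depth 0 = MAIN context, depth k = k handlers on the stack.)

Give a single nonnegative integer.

Answer: 1

Derivation:
Event 1 (INT 0): INT 0 arrives: push (MAIN, PC=0), enter IRQ0 at PC=0 (depth now 1) [depth=1]
Event 2 (EXEC): [IRQ0] PC=0: DEC 1 -> ACC=-1 [depth=1]
Event 3 (EXEC): [IRQ0] PC=1: INC 2 -> ACC=1 [depth=1]
Event 4 (EXEC): [IRQ0] PC=2: IRET -> resume MAIN at PC=0 (depth now 0) [depth=0]
Event 5 (EXEC): [MAIN] PC=0: NOP [depth=0]
Event 6 (EXEC): [MAIN] PC=1: INC 4 -> ACC=5 [depth=0]
Event 7 (EXEC): [MAIN] PC=2: INC 1 -> ACC=6 [depth=0]
Event 8 (EXEC): [MAIN] PC=3: NOP [depth=0]
Event 9 (EXEC): [MAIN] PC=4: DEC 1 -> ACC=5 [depth=0]
Event 10 (EXEC): [MAIN] PC=5: HALT [depth=0]
Max depth observed: 1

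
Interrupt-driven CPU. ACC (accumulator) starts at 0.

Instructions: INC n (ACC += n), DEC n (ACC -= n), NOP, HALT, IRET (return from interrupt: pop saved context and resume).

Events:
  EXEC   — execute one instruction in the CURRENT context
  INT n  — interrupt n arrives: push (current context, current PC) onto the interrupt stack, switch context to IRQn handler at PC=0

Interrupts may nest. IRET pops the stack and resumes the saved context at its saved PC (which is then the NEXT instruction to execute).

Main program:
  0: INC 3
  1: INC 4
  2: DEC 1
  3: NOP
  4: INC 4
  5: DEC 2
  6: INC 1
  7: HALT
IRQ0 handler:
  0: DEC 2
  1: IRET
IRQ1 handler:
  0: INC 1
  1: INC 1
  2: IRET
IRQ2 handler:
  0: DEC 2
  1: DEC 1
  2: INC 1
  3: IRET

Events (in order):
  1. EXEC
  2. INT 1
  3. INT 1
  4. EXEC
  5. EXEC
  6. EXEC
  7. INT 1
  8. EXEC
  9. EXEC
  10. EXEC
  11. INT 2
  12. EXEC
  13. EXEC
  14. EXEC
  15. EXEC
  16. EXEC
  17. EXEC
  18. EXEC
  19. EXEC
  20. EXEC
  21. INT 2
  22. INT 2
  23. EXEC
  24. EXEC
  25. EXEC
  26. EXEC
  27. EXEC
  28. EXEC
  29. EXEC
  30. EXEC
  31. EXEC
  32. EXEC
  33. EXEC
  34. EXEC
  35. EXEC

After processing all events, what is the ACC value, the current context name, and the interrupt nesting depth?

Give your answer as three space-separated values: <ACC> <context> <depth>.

Event 1 (EXEC): [MAIN] PC=0: INC 3 -> ACC=3
Event 2 (INT 1): INT 1 arrives: push (MAIN, PC=1), enter IRQ1 at PC=0 (depth now 1)
Event 3 (INT 1): INT 1 arrives: push (IRQ1, PC=0), enter IRQ1 at PC=0 (depth now 2)
Event 4 (EXEC): [IRQ1] PC=0: INC 1 -> ACC=4
Event 5 (EXEC): [IRQ1] PC=1: INC 1 -> ACC=5
Event 6 (EXEC): [IRQ1] PC=2: IRET -> resume IRQ1 at PC=0 (depth now 1)
Event 7 (INT 1): INT 1 arrives: push (IRQ1, PC=0), enter IRQ1 at PC=0 (depth now 2)
Event 8 (EXEC): [IRQ1] PC=0: INC 1 -> ACC=6
Event 9 (EXEC): [IRQ1] PC=1: INC 1 -> ACC=7
Event 10 (EXEC): [IRQ1] PC=2: IRET -> resume IRQ1 at PC=0 (depth now 1)
Event 11 (INT 2): INT 2 arrives: push (IRQ1, PC=0), enter IRQ2 at PC=0 (depth now 2)
Event 12 (EXEC): [IRQ2] PC=0: DEC 2 -> ACC=5
Event 13 (EXEC): [IRQ2] PC=1: DEC 1 -> ACC=4
Event 14 (EXEC): [IRQ2] PC=2: INC 1 -> ACC=5
Event 15 (EXEC): [IRQ2] PC=3: IRET -> resume IRQ1 at PC=0 (depth now 1)
Event 16 (EXEC): [IRQ1] PC=0: INC 1 -> ACC=6
Event 17 (EXEC): [IRQ1] PC=1: INC 1 -> ACC=7
Event 18 (EXEC): [IRQ1] PC=2: IRET -> resume MAIN at PC=1 (depth now 0)
Event 19 (EXEC): [MAIN] PC=1: INC 4 -> ACC=11
Event 20 (EXEC): [MAIN] PC=2: DEC 1 -> ACC=10
Event 21 (INT 2): INT 2 arrives: push (MAIN, PC=3), enter IRQ2 at PC=0 (depth now 1)
Event 22 (INT 2): INT 2 arrives: push (IRQ2, PC=0), enter IRQ2 at PC=0 (depth now 2)
Event 23 (EXEC): [IRQ2] PC=0: DEC 2 -> ACC=8
Event 24 (EXEC): [IRQ2] PC=1: DEC 1 -> ACC=7
Event 25 (EXEC): [IRQ2] PC=2: INC 1 -> ACC=8
Event 26 (EXEC): [IRQ2] PC=3: IRET -> resume IRQ2 at PC=0 (depth now 1)
Event 27 (EXEC): [IRQ2] PC=0: DEC 2 -> ACC=6
Event 28 (EXEC): [IRQ2] PC=1: DEC 1 -> ACC=5
Event 29 (EXEC): [IRQ2] PC=2: INC 1 -> ACC=6
Event 30 (EXEC): [IRQ2] PC=3: IRET -> resume MAIN at PC=3 (depth now 0)
Event 31 (EXEC): [MAIN] PC=3: NOP
Event 32 (EXEC): [MAIN] PC=4: INC 4 -> ACC=10
Event 33 (EXEC): [MAIN] PC=5: DEC 2 -> ACC=8
Event 34 (EXEC): [MAIN] PC=6: INC 1 -> ACC=9
Event 35 (EXEC): [MAIN] PC=7: HALT

Answer: 9 MAIN 0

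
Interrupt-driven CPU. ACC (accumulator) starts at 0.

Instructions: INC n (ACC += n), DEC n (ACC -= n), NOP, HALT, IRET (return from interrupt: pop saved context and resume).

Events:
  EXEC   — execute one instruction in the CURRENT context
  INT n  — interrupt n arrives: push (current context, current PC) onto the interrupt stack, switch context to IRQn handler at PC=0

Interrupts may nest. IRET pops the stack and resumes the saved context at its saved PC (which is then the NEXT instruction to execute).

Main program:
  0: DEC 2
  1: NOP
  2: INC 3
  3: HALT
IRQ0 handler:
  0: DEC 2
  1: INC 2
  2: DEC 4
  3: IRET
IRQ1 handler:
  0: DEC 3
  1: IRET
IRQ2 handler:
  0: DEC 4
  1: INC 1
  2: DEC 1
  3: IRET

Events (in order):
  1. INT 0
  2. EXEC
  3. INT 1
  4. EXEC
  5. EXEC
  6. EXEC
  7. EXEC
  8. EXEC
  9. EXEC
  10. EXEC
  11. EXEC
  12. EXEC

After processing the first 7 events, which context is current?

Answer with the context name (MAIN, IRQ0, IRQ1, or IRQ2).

Answer: IRQ0

Derivation:
Event 1 (INT 0): INT 0 arrives: push (MAIN, PC=0), enter IRQ0 at PC=0 (depth now 1)
Event 2 (EXEC): [IRQ0] PC=0: DEC 2 -> ACC=-2
Event 3 (INT 1): INT 1 arrives: push (IRQ0, PC=1), enter IRQ1 at PC=0 (depth now 2)
Event 4 (EXEC): [IRQ1] PC=0: DEC 3 -> ACC=-5
Event 5 (EXEC): [IRQ1] PC=1: IRET -> resume IRQ0 at PC=1 (depth now 1)
Event 6 (EXEC): [IRQ0] PC=1: INC 2 -> ACC=-3
Event 7 (EXEC): [IRQ0] PC=2: DEC 4 -> ACC=-7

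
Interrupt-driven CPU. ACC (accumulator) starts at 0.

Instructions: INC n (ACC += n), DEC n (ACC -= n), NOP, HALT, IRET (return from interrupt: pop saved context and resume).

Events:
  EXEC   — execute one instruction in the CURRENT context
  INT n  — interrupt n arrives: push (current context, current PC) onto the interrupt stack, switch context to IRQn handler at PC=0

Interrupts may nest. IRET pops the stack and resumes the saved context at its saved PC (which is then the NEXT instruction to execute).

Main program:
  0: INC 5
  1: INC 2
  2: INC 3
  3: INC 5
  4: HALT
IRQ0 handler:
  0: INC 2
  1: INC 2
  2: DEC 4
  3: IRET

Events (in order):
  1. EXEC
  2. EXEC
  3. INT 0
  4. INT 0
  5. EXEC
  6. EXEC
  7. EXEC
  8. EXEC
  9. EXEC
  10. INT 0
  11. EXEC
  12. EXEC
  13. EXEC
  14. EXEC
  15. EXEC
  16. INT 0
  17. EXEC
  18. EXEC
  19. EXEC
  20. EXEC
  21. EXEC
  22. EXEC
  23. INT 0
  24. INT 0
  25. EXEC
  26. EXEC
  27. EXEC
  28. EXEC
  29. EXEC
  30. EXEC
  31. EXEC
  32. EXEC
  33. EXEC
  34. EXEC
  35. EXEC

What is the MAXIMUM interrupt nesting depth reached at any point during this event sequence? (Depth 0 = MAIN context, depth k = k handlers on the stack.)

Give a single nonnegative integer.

Answer: 2

Derivation:
Event 1 (EXEC): [MAIN] PC=0: INC 5 -> ACC=5 [depth=0]
Event 2 (EXEC): [MAIN] PC=1: INC 2 -> ACC=7 [depth=0]
Event 3 (INT 0): INT 0 arrives: push (MAIN, PC=2), enter IRQ0 at PC=0 (depth now 1) [depth=1]
Event 4 (INT 0): INT 0 arrives: push (IRQ0, PC=0), enter IRQ0 at PC=0 (depth now 2) [depth=2]
Event 5 (EXEC): [IRQ0] PC=0: INC 2 -> ACC=9 [depth=2]
Event 6 (EXEC): [IRQ0] PC=1: INC 2 -> ACC=11 [depth=2]
Event 7 (EXEC): [IRQ0] PC=2: DEC 4 -> ACC=7 [depth=2]
Event 8 (EXEC): [IRQ0] PC=3: IRET -> resume IRQ0 at PC=0 (depth now 1) [depth=1]
Event 9 (EXEC): [IRQ0] PC=0: INC 2 -> ACC=9 [depth=1]
Event 10 (INT 0): INT 0 arrives: push (IRQ0, PC=1), enter IRQ0 at PC=0 (depth now 2) [depth=2]
Event 11 (EXEC): [IRQ0] PC=0: INC 2 -> ACC=11 [depth=2]
Event 12 (EXEC): [IRQ0] PC=1: INC 2 -> ACC=13 [depth=2]
Event 13 (EXEC): [IRQ0] PC=2: DEC 4 -> ACC=9 [depth=2]
Event 14 (EXEC): [IRQ0] PC=3: IRET -> resume IRQ0 at PC=1 (depth now 1) [depth=1]
Event 15 (EXEC): [IRQ0] PC=1: INC 2 -> ACC=11 [depth=1]
Event 16 (INT 0): INT 0 arrives: push (IRQ0, PC=2), enter IRQ0 at PC=0 (depth now 2) [depth=2]
Event 17 (EXEC): [IRQ0] PC=0: INC 2 -> ACC=13 [depth=2]
Event 18 (EXEC): [IRQ0] PC=1: INC 2 -> ACC=15 [depth=2]
Event 19 (EXEC): [IRQ0] PC=2: DEC 4 -> ACC=11 [depth=2]
Event 20 (EXEC): [IRQ0] PC=3: IRET -> resume IRQ0 at PC=2 (depth now 1) [depth=1]
Event 21 (EXEC): [IRQ0] PC=2: DEC 4 -> ACC=7 [depth=1]
Event 22 (EXEC): [IRQ0] PC=3: IRET -> resume MAIN at PC=2 (depth now 0) [depth=0]
Event 23 (INT 0): INT 0 arrives: push (MAIN, PC=2), enter IRQ0 at PC=0 (depth now 1) [depth=1]
Event 24 (INT 0): INT 0 arrives: push (IRQ0, PC=0), enter IRQ0 at PC=0 (depth now 2) [depth=2]
Event 25 (EXEC): [IRQ0] PC=0: INC 2 -> ACC=9 [depth=2]
Event 26 (EXEC): [IRQ0] PC=1: INC 2 -> ACC=11 [depth=2]
Event 27 (EXEC): [IRQ0] PC=2: DEC 4 -> ACC=7 [depth=2]
Event 28 (EXEC): [IRQ0] PC=3: IRET -> resume IRQ0 at PC=0 (depth now 1) [depth=1]
Event 29 (EXEC): [IRQ0] PC=0: INC 2 -> ACC=9 [depth=1]
Event 30 (EXEC): [IRQ0] PC=1: INC 2 -> ACC=11 [depth=1]
Event 31 (EXEC): [IRQ0] PC=2: DEC 4 -> ACC=7 [depth=1]
Event 32 (EXEC): [IRQ0] PC=3: IRET -> resume MAIN at PC=2 (depth now 0) [depth=0]
Event 33 (EXEC): [MAIN] PC=2: INC 3 -> ACC=10 [depth=0]
Event 34 (EXEC): [MAIN] PC=3: INC 5 -> ACC=15 [depth=0]
Event 35 (EXEC): [MAIN] PC=4: HALT [depth=0]
Max depth observed: 2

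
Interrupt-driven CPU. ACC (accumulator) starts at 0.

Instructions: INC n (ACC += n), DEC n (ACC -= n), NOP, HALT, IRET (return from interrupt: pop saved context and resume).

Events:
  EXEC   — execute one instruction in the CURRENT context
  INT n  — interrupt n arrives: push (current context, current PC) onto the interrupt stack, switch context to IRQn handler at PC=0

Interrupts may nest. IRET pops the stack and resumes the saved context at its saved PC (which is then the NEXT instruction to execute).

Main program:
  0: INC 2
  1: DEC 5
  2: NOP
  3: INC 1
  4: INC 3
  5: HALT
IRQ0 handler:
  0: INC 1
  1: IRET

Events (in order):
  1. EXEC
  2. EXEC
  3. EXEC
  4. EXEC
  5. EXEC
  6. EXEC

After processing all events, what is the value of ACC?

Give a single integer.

Answer: 1

Derivation:
Event 1 (EXEC): [MAIN] PC=0: INC 2 -> ACC=2
Event 2 (EXEC): [MAIN] PC=1: DEC 5 -> ACC=-3
Event 3 (EXEC): [MAIN] PC=2: NOP
Event 4 (EXEC): [MAIN] PC=3: INC 1 -> ACC=-2
Event 5 (EXEC): [MAIN] PC=4: INC 3 -> ACC=1
Event 6 (EXEC): [MAIN] PC=5: HALT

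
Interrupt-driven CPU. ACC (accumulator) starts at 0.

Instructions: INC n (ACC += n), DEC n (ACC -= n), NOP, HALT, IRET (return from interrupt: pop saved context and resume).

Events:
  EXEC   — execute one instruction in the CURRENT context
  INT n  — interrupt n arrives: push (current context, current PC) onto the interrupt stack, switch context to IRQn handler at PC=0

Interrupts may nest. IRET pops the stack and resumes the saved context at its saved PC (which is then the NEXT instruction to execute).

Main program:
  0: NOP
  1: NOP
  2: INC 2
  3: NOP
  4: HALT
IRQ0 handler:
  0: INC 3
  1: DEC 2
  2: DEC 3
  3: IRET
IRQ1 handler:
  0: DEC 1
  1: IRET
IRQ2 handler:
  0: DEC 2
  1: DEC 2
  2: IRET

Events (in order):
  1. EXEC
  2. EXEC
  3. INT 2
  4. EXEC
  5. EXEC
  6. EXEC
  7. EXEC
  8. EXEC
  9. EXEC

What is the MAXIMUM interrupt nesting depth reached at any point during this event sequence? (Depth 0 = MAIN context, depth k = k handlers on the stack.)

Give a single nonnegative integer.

Answer: 1

Derivation:
Event 1 (EXEC): [MAIN] PC=0: NOP [depth=0]
Event 2 (EXEC): [MAIN] PC=1: NOP [depth=0]
Event 3 (INT 2): INT 2 arrives: push (MAIN, PC=2), enter IRQ2 at PC=0 (depth now 1) [depth=1]
Event 4 (EXEC): [IRQ2] PC=0: DEC 2 -> ACC=-2 [depth=1]
Event 5 (EXEC): [IRQ2] PC=1: DEC 2 -> ACC=-4 [depth=1]
Event 6 (EXEC): [IRQ2] PC=2: IRET -> resume MAIN at PC=2 (depth now 0) [depth=0]
Event 7 (EXEC): [MAIN] PC=2: INC 2 -> ACC=-2 [depth=0]
Event 8 (EXEC): [MAIN] PC=3: NOP [depth=0]
Event 9 (EXEC): [MAIN] PC=4: HALT [depth=0]
Max depth observed: 1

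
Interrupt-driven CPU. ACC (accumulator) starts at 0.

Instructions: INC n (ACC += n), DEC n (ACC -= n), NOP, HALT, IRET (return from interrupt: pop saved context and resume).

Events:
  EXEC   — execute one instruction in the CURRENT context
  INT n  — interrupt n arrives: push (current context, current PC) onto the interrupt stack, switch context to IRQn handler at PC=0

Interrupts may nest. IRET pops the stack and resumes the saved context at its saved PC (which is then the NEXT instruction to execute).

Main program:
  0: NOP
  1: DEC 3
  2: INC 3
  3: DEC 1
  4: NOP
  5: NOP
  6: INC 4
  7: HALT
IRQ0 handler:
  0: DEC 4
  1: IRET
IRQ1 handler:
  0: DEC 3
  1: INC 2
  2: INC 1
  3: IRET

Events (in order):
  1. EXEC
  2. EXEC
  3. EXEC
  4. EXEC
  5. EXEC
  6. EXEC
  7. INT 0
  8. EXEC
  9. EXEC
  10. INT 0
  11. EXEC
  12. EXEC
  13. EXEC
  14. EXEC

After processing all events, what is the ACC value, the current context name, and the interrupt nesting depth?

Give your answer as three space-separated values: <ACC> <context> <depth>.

Answer: -5 MAIN 0

Derivation:
Event 1 (EXEC): [MAIN] PC=0: NOP
Event 2 (EXEC): [MAIN] PC=1: DEC 3 -> ACC=-3
Event 3 (EXEC): [MAIN] PC=2: INC 3 -> ACC=0
Event 4 (EXEC): [MAIN] PC=3: DEC 1 -> ACC=-1
Event 5 (EXEC): [MAIN] PC=4: NOP
Event 6 (EXEC): [MAIN] PC=5: NOP
Event 7 (INT 0): INT 0 arrives: push (MAIN, PC=6), enter IRQ0 at PC=0 (depth now 1)
Event 8 (EXEC): [IRQ0] PC=0: DEC 4 -> ACC=-5
Event 9 (EXEC): [IRQ0] PC=1: IRET -> resume MAIN at PC=6 (depth now 0)
Event 10 (INT 0): INT 0 arrives: push (MAIN, PC=6), enter IRQ0 at PC=0 (depth now 1)
Event 11 (EXEC): [IRQ0] PC=0: DEC 4 -> ACC=-9
Event 12 (EXEC): [IRQ0] PC=1: IRET -> resume MAIN at PC=6 (depth now 0)
Event 13 (EXEC): [MAIN] PC=6: INC 4 -> ACC=-5
Event 14 (EXEC): [MAIN] PC=7: HALT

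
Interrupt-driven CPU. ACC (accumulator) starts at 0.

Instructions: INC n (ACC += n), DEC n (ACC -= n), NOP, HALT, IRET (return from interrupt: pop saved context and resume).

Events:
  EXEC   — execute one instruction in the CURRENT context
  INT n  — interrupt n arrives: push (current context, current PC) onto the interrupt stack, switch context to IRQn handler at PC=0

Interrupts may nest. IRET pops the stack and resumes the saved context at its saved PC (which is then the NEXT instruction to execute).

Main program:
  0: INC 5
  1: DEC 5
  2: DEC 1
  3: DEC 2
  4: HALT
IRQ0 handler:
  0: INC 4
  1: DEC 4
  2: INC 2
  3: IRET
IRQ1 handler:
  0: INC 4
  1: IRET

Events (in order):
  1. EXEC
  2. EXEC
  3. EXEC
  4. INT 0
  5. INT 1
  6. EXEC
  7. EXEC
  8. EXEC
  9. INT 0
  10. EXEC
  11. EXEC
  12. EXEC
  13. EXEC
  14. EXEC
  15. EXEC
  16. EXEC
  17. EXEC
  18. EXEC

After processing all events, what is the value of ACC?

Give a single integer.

Answer: 5

Derivation:
Event 1 (EXEC): [MAIN] PC=0: INC 5 -> ACC=5
Event 2 (EXEC): [MAIN] PC=1: DEC 5 -> ACC=0
Event 3 (EXEC): [MAIN] PC=2: DEC 1 -> ACC=-1
Event 4 (INT 0): INT 0 arrives: push (MAIN, PC=3), enter IRQ0 at PC=0 (depth now 1)
Event 5 (INT 1): INT 1 arrives: push (IRQ0, PC=0), enter IRQ1 at PC=0 (depth now 2)
Event 6 (EXEC): [IRQ1] PC=0: INC 4 -> ACC=3
Event 7 (EXEC): [IRQ1] PC=1: IRET -> resume IRQ0 at PC=0 (depth now 1)
Event 8 (EXEC): [IRQ0] PC=0: INC 4 -> ACC=7
Event 9 (INT 0): INT 0 arrives: push (IRQ0, PC=1), enter IRQ0 at PC=0 (depth now 2)
Event 10 (EXEC): [IRQ0] PC=0: INC 4 -> ACC=11
Event 11 (EXEC): [IRQ0] PC=1: DEC 4 -> ACC=7
Event 12 (EXEC): [IRQ0] PC=2: INC 2 -> ACC=9
Event 13 (EXEC): [IRQ0] PC=3: IRET -> resume IRQ0 at PC=1 (depth now 1)
Event 14 (EXEC): [IRQ0] PC=1: DEC 4 -> ACC=5
Event 15 (EXEC): [IRQ0] PC=2: INC 2 -> ACC=7
Event 16 (EXEC): [IRQ0] PC=3: IRET -> resume MAIN at PC=3 (depth now 0)
Event 17 (EXEC): [MAIN] PC=3: DEC 2 -> ACC=5
Event 18 (EXEC): [MAIN] PC=4: HALT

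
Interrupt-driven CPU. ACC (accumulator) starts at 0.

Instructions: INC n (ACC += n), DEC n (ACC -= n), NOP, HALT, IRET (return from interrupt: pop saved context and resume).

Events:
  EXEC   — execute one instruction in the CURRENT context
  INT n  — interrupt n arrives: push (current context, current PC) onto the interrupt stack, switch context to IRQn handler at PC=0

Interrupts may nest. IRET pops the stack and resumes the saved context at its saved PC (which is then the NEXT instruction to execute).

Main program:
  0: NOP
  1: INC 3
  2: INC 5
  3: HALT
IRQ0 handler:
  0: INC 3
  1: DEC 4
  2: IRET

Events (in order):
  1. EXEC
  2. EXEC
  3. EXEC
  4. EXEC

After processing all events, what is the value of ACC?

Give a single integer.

Event 1 (EXEC): [MAIN] PC=0: NOP
Event 2 (EXEC): [MAIN] PC=1: INC 3 -> ACC=3
Event 3 (EXEC): [MAIN] PC=2: INC 5 -> ACC=8
Event 4 (EXEC): [MAIN] PC=3: HALT

Answer: 8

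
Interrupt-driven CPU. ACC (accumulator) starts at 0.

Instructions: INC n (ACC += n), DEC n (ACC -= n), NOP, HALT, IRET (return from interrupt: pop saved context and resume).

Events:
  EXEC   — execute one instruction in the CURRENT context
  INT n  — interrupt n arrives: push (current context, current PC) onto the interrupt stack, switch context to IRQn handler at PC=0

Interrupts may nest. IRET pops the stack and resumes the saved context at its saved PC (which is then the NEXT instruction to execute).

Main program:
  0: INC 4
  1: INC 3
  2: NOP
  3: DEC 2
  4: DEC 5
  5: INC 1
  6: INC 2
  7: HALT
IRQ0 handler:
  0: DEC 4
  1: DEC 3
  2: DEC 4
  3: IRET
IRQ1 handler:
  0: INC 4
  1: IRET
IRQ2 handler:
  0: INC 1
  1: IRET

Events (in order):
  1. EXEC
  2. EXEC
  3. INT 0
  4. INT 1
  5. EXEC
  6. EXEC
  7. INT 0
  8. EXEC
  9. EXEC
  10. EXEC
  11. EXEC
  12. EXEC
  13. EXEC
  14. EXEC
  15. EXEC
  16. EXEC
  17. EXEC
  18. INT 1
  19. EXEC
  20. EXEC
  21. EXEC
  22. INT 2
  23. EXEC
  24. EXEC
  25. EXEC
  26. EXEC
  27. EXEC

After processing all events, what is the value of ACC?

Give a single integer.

Event 1 (EXEC): [MAIN] PC=0: INC 4 -> ACC=4
Event 2 (EXEC): [MAIN] PC=1: INC 3 -> ACC=7
Event 3 (INT 0): INT 0 arrives: push (MAIN, PC=2), enter IRQ0 at PC=0 (depth now 1)
Event 4 (INT 1): INT 1 arrives: push (IRQ0, PC=0), enter IRQ1 at PC=0 (depth now 2)
Event 5 (EXEC): [IRQ1] PC=0: INC 4 -> ACC=11
Event 6 (EXEC): [IRQ1] PC=1: IRET -> resume IRQ0 at PC=0 (depth now 1)
Event 7 (INT 0): INT 0 arrives: push (IRQ0, PC=0), enter IRQ0 at PC=0 (depth now 2)
Event 8 (EXEC): [IRQ0] PC=0: DEC 4 -> ACC=7
Event 9 (EXEC): [IRQ0] PC=1: DEC 3 -> ACC=4
Event 10 (EXEC): [IRQ0] PC=2: DEC 4 -> ACC=0
Event 11 (EXEC): [IRQ0] PC=3: IRET -> resume IRQ0 at PC=0 (depth now 1)
Event 12 (EXEC): [IRQ0] PC=0: DEC 4 -> ACC=-4
Event 13 (EXEC): [IRQ0] PC=1: DEC 3 -> ACC=-7
Event 14 (EXEC): [IRQ0] PC=2: DEC 4 -> ACC=-11
Event 15 (EXEC): [IRQ0] PC=3: IRET -> resume MAIN at PC=2 (depth now 0)
Event 16 (EXEC): [MAIN] PC=2: NOP
Event 17 (EXEC): [MAIN] PC=3: DEC 2 -> ACC=-13
Event 18 (INT 1): INT 1 arrives: push (MAIN, PC=4), enter IRQ1 at PC=0 (depth now 1)
Event 19 (EXEC): [IRQ1] PC=0: INC 4 -> ACC=-9
Event 20 (EXEC): [IRQ1] PC=1: IRET -> resume MAIN at PC=4 (depth now 0)
Event 21 (EXEC): [MAIN] PC=4: DEC 5 -> ACC=-14
Event 22 (INT 2): INT 2 arrives: push (MAIN, PC=5), enter IRQ2 at PC=0 (depth now 1)
Event 23 (EXEC): [IRQ2] PC=0: INC 1 -> ACC=-13
Event 24 (EXEC): [IRQ2] PC=1: IRET -> resume MAIN at PC=5 (depth now 0)
Event 25 (EXEC): [MAIN] PC=5: INC 1 -> ACC=-12
Event 26 (EXEC): [MAIN] PC=6: INC 2 -> ACC=-10
Event 27 (EXEC): [MAIN] PC=7: HALT

Answer: -10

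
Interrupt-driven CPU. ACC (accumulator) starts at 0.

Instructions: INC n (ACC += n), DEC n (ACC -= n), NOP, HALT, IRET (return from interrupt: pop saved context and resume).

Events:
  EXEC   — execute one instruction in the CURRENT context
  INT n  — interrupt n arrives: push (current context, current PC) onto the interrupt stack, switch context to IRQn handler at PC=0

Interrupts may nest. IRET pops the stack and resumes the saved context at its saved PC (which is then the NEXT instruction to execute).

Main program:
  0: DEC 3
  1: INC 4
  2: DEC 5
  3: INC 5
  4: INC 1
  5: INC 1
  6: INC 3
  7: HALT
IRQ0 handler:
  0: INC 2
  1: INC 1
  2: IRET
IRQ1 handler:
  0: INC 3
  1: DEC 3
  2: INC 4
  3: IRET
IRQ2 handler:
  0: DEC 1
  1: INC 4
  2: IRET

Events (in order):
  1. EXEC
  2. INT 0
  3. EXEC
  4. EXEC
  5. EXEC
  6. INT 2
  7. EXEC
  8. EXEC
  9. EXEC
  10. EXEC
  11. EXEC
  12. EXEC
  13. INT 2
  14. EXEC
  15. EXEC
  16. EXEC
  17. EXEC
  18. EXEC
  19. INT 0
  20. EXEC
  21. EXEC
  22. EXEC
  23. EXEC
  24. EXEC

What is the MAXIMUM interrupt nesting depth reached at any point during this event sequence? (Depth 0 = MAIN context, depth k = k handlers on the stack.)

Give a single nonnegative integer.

Answer: 1

Derivation:
Event 1 (EXEC): [MAIN] PC=0: DEC 3 -> ACC=-3 [depth=0]
Event 2 (INT 0): INT 0 arrives: push (MAIN, PC=1), enter IRQ0 at PC=0 (depth now 1) [depth=1]
Event 3 (EXEC): [IRQ0] PC=0: INC 2 -> ACC=-1 [depth=1]
Event 4 (EXEC): [IRQ0] PC=1: INC 1 -> ACC=0 [depth=1]
Event 5 (EXEC): [IRQ0] PC=2: IRET -> resume MAIN at PC=1 (depth now 0) [depth=0]
Event 6 (INT 2): INT 2 arrives: push (MAIN, PC=1), enter IRQ2 at PC=0 (depth now 1) [depth=1]
Event 7 (EXEC): [IRQ2] PC=0: DEC 1 -> ACC=-1 [depth=1]
Event 8 (EXEC): [IRQ2] PC=1: INC 4 -> ACC=3 [depth=1]
Event 9 (EXEC): [IRQ2] PC=2: IRET -> resume MAIN at PC=1 (depth now 0) [depth=0]
Event 10 (EXEC): [MAIN] PC=1: INC 4 -> ACC=7 [depth=0]
Event 11 (EXEC): [MAIN] PC=2: DEC 5 -> ACC=2 [depth=0]
Event 12 (EXEC): [MAIN] PC=3: INC 5 -> ACC=7 [depth=0]
Event 13 (INT 2): INT 2 arrives: push (MAIN, PC=4), enter IRQ2 at PC=0 (depth now 1) [depth=1]
Event 14 (EXEC): [IRQ2] PC=0: DEC 1 -> ACC=6 [depth=1]
Event 15 (EXEC): [IRQ2] PC=1: INC 4 -> ACC=10 [depth=1]
Event 16 (EXEC): [IRQ2] PC=2: IRET -> resume MAIN at PC=4 (depth now 0) [depth=0]
Event 17 (EXEC): [MAIN] PC=4: INC 1 -> ACC=11 [depth=0]
Event 18 (EXEC): [MAIN] PC=5: INC 1 -> ACC=12 [depth=0]
Event 19 (INT 0): INT 0 arrives: push (MAIN, PC=6), enter IRQ0 at PC=0 (depth now 1) [depth=1]
Event 20 (EXEC): [IRQ0] PC=0: INC 2 -> ACC=14 [depth=1]
Event 21 (EXEC): [IRQ0] PC=1: INC 1 -> ACC=15 [depth=1]
Event 22 (EXEC): [IRQ0] PC=2: IRET -> resume MAIN at PC=6 (depth now 0) [depth=0]
Event 23 (EXEC): [MAIN] PC=6: INC 3 -> ACC=18 [depth=0]
Event 24 (EXEC): [MAIN] PC=7: HALT [depth=0]
Max depth observed: 1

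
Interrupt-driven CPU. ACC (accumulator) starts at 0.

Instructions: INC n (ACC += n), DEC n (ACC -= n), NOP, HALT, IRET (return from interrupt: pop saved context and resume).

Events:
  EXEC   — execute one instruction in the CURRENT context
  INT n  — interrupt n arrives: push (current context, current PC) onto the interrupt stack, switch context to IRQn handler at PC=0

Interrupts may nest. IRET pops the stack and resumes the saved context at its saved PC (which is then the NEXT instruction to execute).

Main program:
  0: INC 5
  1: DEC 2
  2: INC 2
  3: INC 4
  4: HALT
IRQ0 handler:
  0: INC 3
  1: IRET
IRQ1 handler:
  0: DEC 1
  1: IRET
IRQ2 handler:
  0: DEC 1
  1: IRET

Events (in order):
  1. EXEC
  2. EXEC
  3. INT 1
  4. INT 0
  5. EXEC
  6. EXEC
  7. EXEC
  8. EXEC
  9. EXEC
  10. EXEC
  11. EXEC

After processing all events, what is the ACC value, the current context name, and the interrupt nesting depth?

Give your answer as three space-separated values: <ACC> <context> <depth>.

Answer: 11 MAIN 0

Derivation:
Event 1 (EXEC): [MAIN] PC=0: INC 5 -> ACC=5
Event 2 (EXEC): [MAIN] PC=1: DEC 2 -> ACC=3
Event 3 (INT 1): INT 1 arrives: push (MAIN, PC=2), enter IRQ1 at PC=0 (depth now 1)
Event 4 (INT 0): INT 0 arrives: push (IRQ1, PC=0), enter IRQ0 at PC=0 (depth now 2)
Event 5 (EXEC): [IRQ0] PC=0: INC 3 -> ACC=6
Event 6 (EXEC): [IRQ0] PC=1: IRET -> resume IRQ1 at PC=0 (depth now 1)
Event 7 (EXEC): [IRQ1] PC=0: DEC 1 -> ACC=5
Event 8 (EXEC): [IRQ1] PC=1: IRET -> resume MAIN at PC=2 (depth now 0)
Event 9 (EXEC): [MAIN] PC=2: INC 2 -> ACC=7
Event 10 (EXEC): [MAIN] PC=3: INC 4 -> ACC=11
Event 11 (EXEC): [MAIN] PC=4: HALT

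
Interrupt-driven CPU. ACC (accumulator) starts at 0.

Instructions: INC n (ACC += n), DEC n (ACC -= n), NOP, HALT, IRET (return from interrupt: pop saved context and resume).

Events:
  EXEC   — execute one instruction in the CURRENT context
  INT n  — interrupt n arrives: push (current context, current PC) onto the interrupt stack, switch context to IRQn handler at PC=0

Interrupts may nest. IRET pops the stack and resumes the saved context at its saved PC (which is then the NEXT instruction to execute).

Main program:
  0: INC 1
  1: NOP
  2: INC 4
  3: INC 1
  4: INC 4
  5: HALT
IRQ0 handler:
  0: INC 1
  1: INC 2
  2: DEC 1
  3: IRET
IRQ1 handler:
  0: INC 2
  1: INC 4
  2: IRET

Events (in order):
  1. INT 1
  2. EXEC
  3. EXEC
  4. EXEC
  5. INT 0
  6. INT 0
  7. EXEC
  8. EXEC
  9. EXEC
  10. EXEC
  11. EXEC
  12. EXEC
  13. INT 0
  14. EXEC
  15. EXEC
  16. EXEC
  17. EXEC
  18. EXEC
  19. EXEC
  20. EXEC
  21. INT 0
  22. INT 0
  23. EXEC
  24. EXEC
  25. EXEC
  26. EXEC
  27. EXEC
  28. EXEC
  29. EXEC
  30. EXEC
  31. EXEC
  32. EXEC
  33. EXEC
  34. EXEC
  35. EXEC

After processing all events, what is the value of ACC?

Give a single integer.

Answer: 26

Derivation:
Event 1 (INT 1): INT 1 arrives: push (MAIN, PC=0), enter IRQ1 at PC=0 (depth now 1)
Event 2 (EXEC): [IRQ1] PC=0: INC 2 -> ACC=2
Event 3 (EXEC): [IRQ1] PC=1: INC 4 -> ACC=6
Event 4 (EXEC): [IRQ1] PC=2: IRET -> resume MAIN at PC=0 (depth now 0)
Event 5 (INT 0): INT 0 arrives: push (MAIN, PC=0), enter IRQ0 at PC=0 (depth now 1)
Event 6 (INT 0): INT 0 arrives: push (IRQ0, PC=0), enter IRQ0 at PC=0 (depth now 2)
Event 7 (EXEC): [IRQ0] PC=0: INC 1 -> ACC=7
Event 8 (EXEC): [IRQ0] PC=1: INC 2 -> ACC=9
Event 9 (EXEC): [IRQ0] PC=2: DEC 1 -> ACC=8
Event 10 (EXEC): [IRQ0] PC=3: IRET -> resume IRQ0 at PC=0 (depth now 1)
Event 11 (EXEC): [IRQ0] PC=0: INC 1 -> ACC=9
Event 12 (EXEC): [IRQ0] PC=1: INC 2 -> ACC=11
Event 13 (INT 0): INT 0 arrives: push (IRQ0, PC=2), enter IRQ0 at PC=0 (depth now 2)
Event 14 (EXEC): [IRQ0] PC=0: INC 1 -> ACC=12
Event 15 (EXEC): [IRQ0] PC=1: INC 2 -> ACC=14
Event 16 (EXEC): [IRQ0] PC=2: DEC 1 -> ACC=13
Event 17 (EXEC): [IRQ0] PC=3: IRET -> resume IRQ0 at PC=2 (depth now 1)
Event 18 (EXEC): [IRQ0] PC=2: DEC 1 -> ACC=12
Event 19 (EXEC): [IRQ0] PC=3: IRET -> resume MAIN at PC=0 (depth now 0)
Event 20 (EXEC): [MAIN] PC=0: INC 1 -> ACC=13
Event 21 (INT 0): INT 0 arrives: push (MAIN, PC=1), enter IRQ0 at PC=0 (depth now 1)
Event 22 (INT 0): INT 0 arrives: push (IRQ0, PC=0), enter IRQ0 at PC=0 (depth now 2)
Event 23 (EXEC): [IRQ0] PC=0: INC 1 -> ACC=14
Event 24 (EXEC): [IRQ0] PC=1: INC 2 -> ACC=16
Event 25 (EXEC): [IRQ0] PC=2: DEC 1 -> ACC=15
Event 26 (EXEC): [IRQ0] PC=3: IRET -> resume IRQ0 at PC=0 (depth now 1)
Event 27 (EXEC): [IRQ0] PC=0: INC 1 -> ACC=16
Event 28 (EXEC): [IRQ0] PC=1: INC 2 -> ACC=18
Event 29 (EXEC): [IRQ0] PC=2: DEC 1 -> ACC=17
Event 30 (EXEC): [IRQ0] PC=3: IRET -> resume MAIN at PC=1 (depth now 0)
Event 31 (EXEC): [MAIN] PC=1: NOP
Event 32 (EXEC): [MAIN] PC=2: INC 4 -> ACC=21
Event 33 (EXEC): [MAIN] PC=3: INC 1 -> ACC=22
Event 34 (EXEC): [MAIN] PC=4: INC 4 -> ACC=26
Event 35 (EXEC): [MAIN] PC=5: HALT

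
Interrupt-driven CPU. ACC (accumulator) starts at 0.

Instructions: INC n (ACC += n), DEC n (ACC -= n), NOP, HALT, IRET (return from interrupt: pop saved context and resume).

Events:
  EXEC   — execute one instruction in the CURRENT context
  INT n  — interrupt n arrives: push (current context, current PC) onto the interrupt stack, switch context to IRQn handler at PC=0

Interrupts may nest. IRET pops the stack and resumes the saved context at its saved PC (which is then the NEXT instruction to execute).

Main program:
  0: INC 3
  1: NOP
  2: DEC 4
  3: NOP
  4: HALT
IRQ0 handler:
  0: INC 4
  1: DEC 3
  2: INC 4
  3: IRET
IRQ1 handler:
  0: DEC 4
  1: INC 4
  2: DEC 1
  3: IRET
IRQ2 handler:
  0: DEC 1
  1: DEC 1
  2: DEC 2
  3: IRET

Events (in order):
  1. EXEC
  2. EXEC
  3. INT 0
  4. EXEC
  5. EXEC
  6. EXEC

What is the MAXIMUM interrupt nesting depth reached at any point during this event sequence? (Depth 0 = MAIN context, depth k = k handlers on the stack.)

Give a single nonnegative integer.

Answer: 1

Derivation:
Event 1 (EXEC): [MAIN] PC=0: INC 3 -> ACC=3 [depth=0]
Event 2 (EXEC): [MAIN] PC=1: NOP [depth=0]
Event 3 (INT 0): INT 0 arrives: push (MAIN, PC=2), enter IRQ0 at PC=0 (depth now 1) [depth=1]
Event 4 (EXEC): [IRQ0] PC=0: INC 4 -> ACC=7 [depth=1]
Event 5 (EXEC): [IRQ0] PC=1: DEC 3 -> ACC=4 [depth=1]
Event 6 (EXEC): [IRQ0] PC=2: INC 4 -> ACC=8 [depth=1]
Max depth observed: 1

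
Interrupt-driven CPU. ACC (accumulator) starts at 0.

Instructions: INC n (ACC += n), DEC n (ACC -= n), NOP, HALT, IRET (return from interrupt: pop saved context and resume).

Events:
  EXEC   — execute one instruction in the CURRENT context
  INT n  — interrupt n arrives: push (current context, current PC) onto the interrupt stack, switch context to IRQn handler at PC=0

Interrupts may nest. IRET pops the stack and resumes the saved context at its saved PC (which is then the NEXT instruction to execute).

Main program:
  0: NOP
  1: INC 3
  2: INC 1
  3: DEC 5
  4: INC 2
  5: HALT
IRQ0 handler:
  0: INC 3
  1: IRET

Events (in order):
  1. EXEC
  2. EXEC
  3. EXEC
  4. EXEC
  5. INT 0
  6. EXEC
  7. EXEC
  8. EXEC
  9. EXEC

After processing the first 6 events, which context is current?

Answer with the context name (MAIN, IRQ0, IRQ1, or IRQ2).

Answer: IRQ0

Derivation:
Event 1 (EXEC): [MAIN] PC=0: NOP
Event 2 (EXEC): [MAIN] PC=1: INC 3 -> ACC=3
Event 3 (EXEC): [MAIN] PC=2: INC 1 -> ACC=4
Event 4 (EXEC): [MAIN] PC=3: DEC 5 -> ACC=-1
Event 5 (INT 0): INT 0 arrives: push (MAIN, PC=4), enter IRQ0 at PC=0 (depth now 1)
Event 6 (EXEC): [IRQ0] PC=0: INC 3 -> ACC=2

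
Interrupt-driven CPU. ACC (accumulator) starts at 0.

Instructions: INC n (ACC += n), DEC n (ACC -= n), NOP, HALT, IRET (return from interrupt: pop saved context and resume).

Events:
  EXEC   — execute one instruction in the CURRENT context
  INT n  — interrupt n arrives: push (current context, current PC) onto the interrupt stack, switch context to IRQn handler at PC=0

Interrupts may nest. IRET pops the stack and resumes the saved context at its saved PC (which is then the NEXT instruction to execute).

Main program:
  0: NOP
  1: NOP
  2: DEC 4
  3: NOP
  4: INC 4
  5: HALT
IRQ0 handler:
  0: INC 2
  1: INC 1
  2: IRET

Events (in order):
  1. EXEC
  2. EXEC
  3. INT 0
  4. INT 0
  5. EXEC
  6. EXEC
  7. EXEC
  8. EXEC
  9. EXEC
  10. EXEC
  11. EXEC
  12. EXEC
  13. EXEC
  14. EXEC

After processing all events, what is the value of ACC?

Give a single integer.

Answer: 6

Derivation:
Event 1 (EXEC): [MAIN] PC=0: NOP
Event 2 (EXEC): [MAIN] PC=1: NOP
Event 3 (INT 0): INT 0 arrives: push (MAIN, PC=2), enter IRQ0 at PC=0 (depth now 1)
Event 4 (INT 0): INT 0 arrives: push (IRQ0, PC=0), enter IRQ0 at PC=0 (depth now 2)
Event 5 (EXEC): [IRQ0] PC=0: INC 2 -> ACC=2
Event 6 (EXEC): [IRQ0] PC=1: INC 1 -> ACC=3
Event 7 (EXEC): [IRQ0] PC=2: IRET -> resume IRQ0 at PC=0 (depth now 1)
Event 8 (EXEC): [IRQ0] PC=0: INC 2 -> ACC=5
Event 9 (EXEC): [IRQ0] PC=1: INC 1 -> ACC=6
Event 10 (EXEC): [IRQ0] PC=2: IRET -> resume MAIN at PC=2 (depth now 0)
Event 11 (EXEC): [MAIN] PC=2: DEC 4 -> ACC=2
Event 12 (EXEC): [MAIN] PC=3: NOP
Event 13 (EXEC): [MAIN] PC=4: INC 4 -> ACC=6
Event 14 (EXEC): [MAIN] PC=5: HALT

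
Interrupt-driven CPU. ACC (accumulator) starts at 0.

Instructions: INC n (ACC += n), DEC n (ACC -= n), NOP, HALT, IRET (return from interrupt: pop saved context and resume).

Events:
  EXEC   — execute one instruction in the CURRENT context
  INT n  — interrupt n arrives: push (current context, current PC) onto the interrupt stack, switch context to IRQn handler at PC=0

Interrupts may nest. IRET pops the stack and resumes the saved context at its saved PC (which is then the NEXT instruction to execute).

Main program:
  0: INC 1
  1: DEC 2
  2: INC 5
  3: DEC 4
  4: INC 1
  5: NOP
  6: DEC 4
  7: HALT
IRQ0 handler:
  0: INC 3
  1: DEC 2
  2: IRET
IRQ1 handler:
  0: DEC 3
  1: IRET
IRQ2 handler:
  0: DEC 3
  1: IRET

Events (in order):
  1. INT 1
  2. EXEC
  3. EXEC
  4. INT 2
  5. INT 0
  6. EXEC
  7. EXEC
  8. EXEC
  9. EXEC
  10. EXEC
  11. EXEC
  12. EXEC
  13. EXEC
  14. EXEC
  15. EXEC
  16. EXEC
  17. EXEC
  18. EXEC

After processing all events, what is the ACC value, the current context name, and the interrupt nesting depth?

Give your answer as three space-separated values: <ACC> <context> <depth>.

Event 1 (INT 1): INT 1 arrives: push (MAIN, PC=0), enter IRQ1 at PC=0 (depth now 1)
Event 2 (EXEC): [IRQ1] PC=0: DEC 3 -> ACC=-3
Event 3 (EXEC): [IRQ1] PC=1: IRET -> resume MAIN at PC=0 (depth now 0)
Event 4 (INT 2): INT 2 arrives: push (MAIN, PC=0), enter IRQ2 at PC=0 (depth now 1)
Event 5 (INT 0): INT 0 arrives: push (IRQ2, PC=0), enter IRQ0 at PC=0 (depth now 2)
Event 6 (EXEC): [IRQ0] PC=0: INC 3 -> ACC=0
Event 7 (EXEC): [IRQ0] PC=1: DEC 2 -> ACC=-2
Event 8 (EXEC): [IRQ0] PC=2: IRET -> resume IRQ2 at PC=0 (depth now 1)
Event 9 (EXEC): [IRQ2] PC=0: DEC 3 -> ACC=-5
Event 10 (EXEC): [IRQ2] PC=1: IRET -> resume MAIN at PC=0 (depth now 0)
Event 11 (EXEC): [MAIN] PC=0: INC 1 -> ACC=-4
Event 12 (EXEC): [MAIN] PC=1: DEC 2 -> ACC=-6
Event 13 (EXEC): [MAIN] PC=2: INC 5 -> ACC=-1
Event 14 (EXEC): [MAIN] PC=3: DEC 4 -> ACC=-5
Event 15 (EXEC): [MAIN] PC=4: INC 1 -> ACC=-4
Event 16 (EXEC): [MAIN] PC=5: NOP
Event 17 (EXEC): [MAIN] PC=6: DEC 4 -> ACC=-8
Event 18 (EXEC): [MAIN] PC=7: HALT

Answer: -8 MAIN 0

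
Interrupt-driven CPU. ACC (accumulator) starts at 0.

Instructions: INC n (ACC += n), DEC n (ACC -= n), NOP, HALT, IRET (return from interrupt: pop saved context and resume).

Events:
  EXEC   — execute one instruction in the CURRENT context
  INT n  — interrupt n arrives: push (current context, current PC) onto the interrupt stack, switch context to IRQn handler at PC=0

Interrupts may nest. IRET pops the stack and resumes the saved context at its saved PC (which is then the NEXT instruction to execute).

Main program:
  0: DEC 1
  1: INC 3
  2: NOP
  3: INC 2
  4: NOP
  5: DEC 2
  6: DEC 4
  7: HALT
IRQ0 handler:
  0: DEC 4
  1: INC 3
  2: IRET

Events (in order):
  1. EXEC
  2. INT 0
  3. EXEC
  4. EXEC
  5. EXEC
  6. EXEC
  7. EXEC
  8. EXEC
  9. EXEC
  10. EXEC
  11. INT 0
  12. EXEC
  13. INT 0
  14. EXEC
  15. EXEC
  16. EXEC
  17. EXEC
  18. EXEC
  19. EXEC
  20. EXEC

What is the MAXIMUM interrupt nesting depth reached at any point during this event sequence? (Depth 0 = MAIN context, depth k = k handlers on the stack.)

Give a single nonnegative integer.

Event 1 (EXEC): [MAIN] PC=0: DEC 1 -> ACC=-1 [depth=0]
Event 2 (INT 0): INT 0 arrives: push (MAIN, PC=1), enter IRQ0 at PC=0 (depth now 1) [depth=1]
Event 3 (EXEC): [IRQ0] PC=0: DEC 4 -> ACC=-5 [depth=1]
Event 4 (EXEC): [IRQ0] PC=1: INC 3 -> ACC=-2 [depth=1]
Event 5 (EXEC): [IRQ0] PC=2: IRET -> resume MAIN at PC=1 (depth now 0) [depth=0]
Event 6 (EXEC): [MAIN] PC=1: INC 3 -> ACC=1 [depth=0]
Event 7 (EXEC): [MAIN] PC=2: NOP [depth=0]
Event 8 (EXEC): [MAIN] PC=3: INC 2 -> ACC=3 [depth=0]
Event 9 (EXEC): [MAIN] PC=4: NOP [depth=0]
Event 10 (EXEC): [MAIN] PC=5: DEC 2 -> ACC=1 [depth=0]
Event 11 (INT 0): INT 0 arrives: push (MAIN, PC=6), enter IRQ0 at PC=0 (depth now 1) [depth=1]
Event 12 (EXEC): [IRQ0] PC=0: DEC 4 -> ACC=-3 [depth=1]
Event 13 (INT 0): INT 0 arrives: push (IRQ0, PC=1), enter IRQ0 at PC=0 (depth now 2) [depth=2]
Event 14 (EXEC): [IRQ0] PC=0: DEC 4 -> ACC=-7 [depth=2]
Event 15 (EXEC): [IRQ0] PC=1: INC 3 -> ACC=-4 [depth=2]
Event 16 (EXEC): [IRQ0] PC=2: IRET -> resume IRQ0 at PC=1 (depth now 1) [depth=1]
Event 17 (EXEC): [IRQ0] PC=1: INC 3 -> ACC=-1 [depth=1]
Event 18 (EXEC): [IRQ0] PC=2: IRET -> resume MAIN at PC=6 (depth now 0) [depth=0]
Event 19 (EXEC): [MAIN] PC=6: DEC 4 -> ACC=-5 [depth=0]
Event 20 (EXEC): [MAIN] PC=7: HALT [depth=0]
Max depth observed: 2

Answer: 2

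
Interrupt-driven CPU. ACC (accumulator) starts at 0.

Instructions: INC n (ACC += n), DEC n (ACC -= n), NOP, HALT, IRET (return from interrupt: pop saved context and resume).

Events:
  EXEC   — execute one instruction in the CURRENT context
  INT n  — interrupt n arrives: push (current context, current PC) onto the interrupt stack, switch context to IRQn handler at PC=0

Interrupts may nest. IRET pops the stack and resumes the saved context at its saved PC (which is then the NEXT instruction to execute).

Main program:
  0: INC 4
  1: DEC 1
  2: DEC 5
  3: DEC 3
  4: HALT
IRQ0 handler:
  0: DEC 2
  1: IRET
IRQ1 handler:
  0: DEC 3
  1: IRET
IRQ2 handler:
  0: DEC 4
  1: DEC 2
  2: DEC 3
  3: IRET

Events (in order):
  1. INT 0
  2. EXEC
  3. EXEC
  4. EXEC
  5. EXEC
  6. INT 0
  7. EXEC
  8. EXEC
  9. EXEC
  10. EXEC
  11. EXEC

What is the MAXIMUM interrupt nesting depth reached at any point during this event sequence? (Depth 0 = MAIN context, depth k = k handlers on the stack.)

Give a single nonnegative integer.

Event 1 (INT 0): INT 0 arrives: push (MAIN, PC=0), enter IRQ0 at PC=0 (depth now 1) [depth=1]
Event 2 (EXEC): [IRQ0] PC=0: DEC 2 -> ACC=-2 [depth=1]
Event 3 (EXEC): [IRQ0] PC=1: IRET -> resume MAIN at PC=0 (depth now 0) [depth=0]
Event 4 (EXEC): [MAIN] PC=0: INC 4 -> ACC=2 [depth=0]
Event 5 (EXEC): [MAIN] PC=1: DEC 1 -> ACC=1 [depth=0]
Event 6 (INT 0): INT 0 arrives: push (MAIN, PC=2), enter IRQ0 at PC=0 (depth now 1) [depth=1]
Event 7 (EXEC): [IRQ0] PC=0: DEC 2 -> ACC=-1 [depth=1]
Event 8 (EXEC): [IRQ0] PC=1: IRET -> resume MAIN at PC=2 (depth now 0) [depth=0]
Event 9 (EXEC): [MAIN] PC=2: DEC 5 -> ACC=-6 [depth=0]
Event 10 (EXEC): [MAIN] PC=3: DEC 3 -> ACC=-9 [depth=0]
Event 11 (EXEC): [MAIN] PC=4: HALT [depth=0]
Max depth observed: 1

Answer: 1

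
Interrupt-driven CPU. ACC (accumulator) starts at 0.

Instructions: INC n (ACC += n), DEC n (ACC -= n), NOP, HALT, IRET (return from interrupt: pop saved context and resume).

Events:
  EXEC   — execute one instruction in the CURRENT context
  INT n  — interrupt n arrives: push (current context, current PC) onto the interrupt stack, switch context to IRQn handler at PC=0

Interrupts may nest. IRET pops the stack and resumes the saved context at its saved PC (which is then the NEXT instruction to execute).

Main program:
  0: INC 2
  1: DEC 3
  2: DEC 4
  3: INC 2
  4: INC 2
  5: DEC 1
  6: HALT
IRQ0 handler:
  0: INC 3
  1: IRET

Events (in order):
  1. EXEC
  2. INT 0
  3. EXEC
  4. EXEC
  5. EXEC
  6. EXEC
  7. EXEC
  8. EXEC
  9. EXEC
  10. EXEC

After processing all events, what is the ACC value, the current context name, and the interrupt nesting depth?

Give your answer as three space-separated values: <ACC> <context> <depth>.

Event 1 (EXEC): [MAIN] PC=0: INC 2 -> ACC=2
Event 2 (INT 0): INT 0 arrives: push (MAIN, PC=1), enter IRQ0 at PC=0 (depth now 1)
Event 3 (EXEC): [IRQ0] PC=0: INC 3 -> ACC=5
Event 4 (EXEC): [IRQ0] PC=1: IRET -> resume MAIN at PC=1 (depth now 0)
Event 5 (EXEC): [MAIN] PC=1: DEC 3 -> ACC=2
Event 6 (EXEC): [MAIN] PC=2: DEC 4 -> ACC=-2
Event 7 (EXEC): [MAIN] PC=3: INC 2 -> ACC=0
Event 8 (EXEC): [MAIN] PC=4: INC 2 -> ACC=2
Event 9 (EXEC): [MAIN] PC=5: DEC 1 -> ACC=1
Event 10 (EXEC): [MAIN] PC=6: HALT

Answer: 1 MAIN 0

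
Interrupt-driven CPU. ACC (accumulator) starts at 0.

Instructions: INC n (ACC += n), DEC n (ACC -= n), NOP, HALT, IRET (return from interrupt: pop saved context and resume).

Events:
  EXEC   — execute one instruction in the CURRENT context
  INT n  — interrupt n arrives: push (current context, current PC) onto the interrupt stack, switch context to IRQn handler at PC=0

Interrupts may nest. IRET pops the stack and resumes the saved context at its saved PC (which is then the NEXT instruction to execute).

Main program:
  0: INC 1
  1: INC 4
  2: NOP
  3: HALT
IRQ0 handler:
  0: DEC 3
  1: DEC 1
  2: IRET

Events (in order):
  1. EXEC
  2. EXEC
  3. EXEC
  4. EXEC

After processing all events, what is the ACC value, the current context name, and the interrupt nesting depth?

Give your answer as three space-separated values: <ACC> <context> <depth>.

Answer: 5 MAIN 0

Derivation:
Event 1 (EXEC): [MAIN] PC=0: INC 1 -> ACC=1
Event 2 (EXEC): [MAIN] PC=1: INC 4 -> ACC=5
Event 3 (EXEC): [MAIN] PC=2: NOP
Event 4 (EXEC): [MAIN] PC=3: HALT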